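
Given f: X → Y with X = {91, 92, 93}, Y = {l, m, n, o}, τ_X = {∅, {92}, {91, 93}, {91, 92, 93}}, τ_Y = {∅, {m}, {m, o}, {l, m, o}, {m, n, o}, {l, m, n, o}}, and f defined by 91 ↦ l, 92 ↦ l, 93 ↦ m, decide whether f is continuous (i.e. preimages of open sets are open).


f is NOT continuous.

Compute f^{-1}(U) for each U ∈ τ_Y:
  U = ∅: f^{-1}(U) = ∅ ∈ τ_X ✓.
  U = {m}: f^{-1}(U) = {93} ∉ τ_X ✗.
  U = {m, o}: f^{-1}(U) = {93} ∉ τ_X ✗.
  U = {l, m, o}: f^{-1}(U) = {91, 92, 93} ∈ τ_X ✓.
  U = {m, n, o}: f^{-1}(U) = {93} ∉ τ_X ✗.
  U = {l, m, n, o}: f^{-1}(U) = {91, 92, 93} ∈ τ_X ✓.
Found U = {m} with f^{-1}(U) = {93} not in τ_X. Therefore f is NOT continuous.


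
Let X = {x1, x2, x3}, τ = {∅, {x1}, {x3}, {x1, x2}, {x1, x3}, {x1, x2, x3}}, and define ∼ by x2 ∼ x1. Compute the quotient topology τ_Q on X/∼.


X/∼ = {[x1=x2], [x3]}; |τ_Q| = 4.

Equivalence classes: [x1=x2], [x3].
Quotient map π: X → X/∼ sends x1 ↦ [x1=x2], x2 ↦ [x1=x2], x3 ↦ [x3].
For each subset V ⊆ X/∼, compute π^{-1}(V) ⊆ X and check whether π^{-1}(V) ∈ τ. V is open in τ_Q iff π^{-1}(V) ∈ τ.
  V = {}: π^{-1}(V) = ∅ ∈ τ ✓.
  V = {[x1=x2]}: π^{-1}(V) = {x1, x2} ∈ τ ✓.
  V = {[x3]}: π^{-1}(V) = {x3} ∈ τ ✓.
  V = {[x1=x2], [x3]}: π^{-1}(V) = {x1, x2, x3} ∈ τ ✓.
Open sets in the quotient: τ_Q = {{}, {[x1=x2]}, {[x3]}, {[x1=x2], [x3]}} (4 elements).


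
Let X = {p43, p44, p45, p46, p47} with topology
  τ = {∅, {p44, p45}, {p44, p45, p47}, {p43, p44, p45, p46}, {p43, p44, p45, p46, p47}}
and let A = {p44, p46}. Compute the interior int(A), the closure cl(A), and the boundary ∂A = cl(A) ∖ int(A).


int(A) = ∅, cl(A) = {p43, p44, p45, p46, p47}, ∂A = {p43, p44, p45, p46, p47}.

Closed sets in (X, τ) are complements of opens:
  closed(X, τ) = {∅, {p47}, {p43, p46}, {p43, p46, p47}, {p43, p44, p45, p46, p47}}.
int(A) = ⋃ {U ∈ τ : U ⊆ A}. Opens contained in A: ∅.
Taking the union of these: int(A) = ∅.
cl(A) = ⋂ {C closed : A ⊆ C}. Closed sets containing A: {p43, p44, p45, p46, p47}.
Intersecting these: cl(A) = {p43, p44, p45, p46, p47}.
∂A = cl(A) ∖ int(A) = {p43, p44, p45, p46, p47} ∖ ∅ = {p43, p44, p45, p46, p47}.


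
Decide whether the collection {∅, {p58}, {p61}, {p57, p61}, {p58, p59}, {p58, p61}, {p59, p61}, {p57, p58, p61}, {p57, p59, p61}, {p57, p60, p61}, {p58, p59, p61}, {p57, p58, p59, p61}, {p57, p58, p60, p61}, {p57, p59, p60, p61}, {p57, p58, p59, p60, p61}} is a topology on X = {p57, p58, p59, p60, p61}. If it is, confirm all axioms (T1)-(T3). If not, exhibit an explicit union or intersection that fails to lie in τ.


τ is NOT a topology on X.

Axiom (T1): ∅ ∈ τ? Yes; X ∈ τ? Yes.
Axiom (T2/T3): check pairwise unions and intersections of members of τ.
Counterexample for (T3): {p58, p59} ∩ {p59, p61} = {p59} ∉ τ. Therefore τ is NOT a topology.


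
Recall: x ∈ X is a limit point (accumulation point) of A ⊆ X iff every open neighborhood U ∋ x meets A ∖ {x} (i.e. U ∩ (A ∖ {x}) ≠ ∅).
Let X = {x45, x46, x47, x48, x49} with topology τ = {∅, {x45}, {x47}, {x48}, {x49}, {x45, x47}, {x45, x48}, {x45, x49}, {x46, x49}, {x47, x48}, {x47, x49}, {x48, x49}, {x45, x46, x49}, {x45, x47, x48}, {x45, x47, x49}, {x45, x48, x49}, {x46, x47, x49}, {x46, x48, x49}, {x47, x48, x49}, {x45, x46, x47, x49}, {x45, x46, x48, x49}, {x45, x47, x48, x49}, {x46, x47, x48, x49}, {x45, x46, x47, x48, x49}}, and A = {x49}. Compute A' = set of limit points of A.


A' = {x46}

For each x ∈ X, list the open sets U ∈ τ with x ∈ U, then check whether U ∩ (A ∖ {x}) ≠ ∅ for every such U.
  x = x45: open {x45} ∋ x has {x45} ∩ (A ∖ {x45}) = ∅, so x is NOT a limit point.
  x = x46: opens ∋ x are {x46, x49}, {x45, x46, x49}, {x46, x47, x49}, {x46, x48, x49}, {x45, x46, x47, x49}, {x45, x46, x48, x49}, {x46, x47, x48, x49}, {x45, x46, x47, x48, x49}; each meets A ∖ {x46}, so x IS a limit point.
  x = x47: open {x47} ∋ x has {x47} ∩ (A ∖ {x47}) = ∅, so x is NOT a limit point.
  x = x48: open {x48} ∋ x has {x48} ∩ (A ∖ {x48}) = ∅, so x is NOT a limit point.
  x = x49: open {x49} ∋ x has {x49} ∩ (A ∖ {x49}) = ∅, so x is NOT a limit point.
Collecting: A' = {x46}.


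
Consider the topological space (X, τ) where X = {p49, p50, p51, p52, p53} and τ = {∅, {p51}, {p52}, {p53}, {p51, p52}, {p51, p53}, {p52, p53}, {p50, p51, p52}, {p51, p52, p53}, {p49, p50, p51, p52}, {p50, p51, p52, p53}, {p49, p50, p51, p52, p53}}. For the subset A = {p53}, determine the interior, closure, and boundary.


int(A) = {p53}, cl(A) = {p53}, ∂A = ∅.

Closed sets in (X, τ) are complements of opens:
  closed(X, τ) = {∅, {p49}, {p53}, {p49, p50}, {p49, p53}, {p49, p50, p51}, {p49, p50, p52}, {p49, p50, p53}, {p49, p50, p51, p52}, {p49, p50, p51, p53}, {p49, p50, p52, p53}, {p49, p50, p51, p52, p53}}.
int(A) = ⋃ {U ∈ τ : U ⊆ A}. Opens contained in A: ∅, {p53}.
Taking the union of these: int(A) = {p53}.
cl(A) = ⋂ {C closed : A ⊆ C}. Closed sets containing A: {p53}, {p49, p53}, {p49, p50, p53}, {p49, p50, p51, p53}, {p49, p50, p52, p53}, {p49, p50, p51, p52, p53}.
Intersecting these: cl(A) = {p53}.
∂A = cl(A) ∖ int(A) = {p53} ∖ {p53} = ∅.


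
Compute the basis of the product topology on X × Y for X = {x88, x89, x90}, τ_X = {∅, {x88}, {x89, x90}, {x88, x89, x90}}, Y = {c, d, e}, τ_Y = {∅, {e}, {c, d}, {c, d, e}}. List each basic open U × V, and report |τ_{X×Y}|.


Basis B = {∅ × ∅, {x88} × {e}, {x88} × {c, d}, {x89, x90} × {e}, {x88} × {c, d, e}, {x88, x89, x90} × {e}, {x89, x90} × {c, d}, {x88, x89, x90} × {c, d}, {x89, x90} × {c, d, e}, {x88, x89, x90} × {c, d, e}}; |τ_{X×Y}| = 16.

Enumerate products U × V with U ∈ τ_X, V ∈ τ_Y (deduplicated):
  ∅ × ∅ = {} (∅)
  {x88} × {e} = {(x88,e)}
  {x88} × {c, d} = {(x88,c), (x88,d)}
  {x89, x90} × {e} = {(x89,e), (x90,e)}
  {x88} × {c, d, e} = {(x88,c), (x88,d), (x88,e)}
  {x88, x89, x90} × {e} = {(x88,e), (x89,e), (x90,e)}
  {x89, x90} × {c, d} = {(x89,c), (x89,d), (x90,c), (x90,d)}
  {x88, x89, x90} × {c, d} = {(x88,c), (x88,d), (x89,c), (x89,d), (x90,c), (x90,d)}
  {x89, x90} × {c, d, e} = {(x89,c), (x89,d), (x89,e), (x90,c), (x90,d), (x90,e)}
  {x88, x89, x90} × {c, d, e} = {(x88,c), (x88,d), (x88,e), (x89,c), (x89,d), (x89,e), (x90,c), (x90,d), (x90,e)}
These 10 distinct sets form the basis B.
Close under arbitrary unions to get τ_{X×Y}; counting gives |τ_{X×Y}| = 16.


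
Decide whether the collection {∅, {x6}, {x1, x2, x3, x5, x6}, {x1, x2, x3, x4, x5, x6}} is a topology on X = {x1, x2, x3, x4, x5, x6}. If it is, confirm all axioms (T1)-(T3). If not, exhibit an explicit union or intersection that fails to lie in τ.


τ IS a topology on X.

Axiom (T1): ∅ ∈ τ? Yes; X ∈ τ? Yes.
Axiom (T2/T3): check pairwise unions and intersections of members of τ.
All pairwise intersections and unions checked — each lies in τ. Therefore τ satisfies (T1), (T2), (T3): it IS a topology on X.


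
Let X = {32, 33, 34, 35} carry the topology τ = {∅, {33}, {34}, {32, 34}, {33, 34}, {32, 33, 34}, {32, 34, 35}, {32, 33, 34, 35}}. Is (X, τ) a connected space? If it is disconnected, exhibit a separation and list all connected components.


(X, τ) is disconnected; components = [{33}, {32, 34, 35}].

Find clopen sets (U ∈ τ with X ∖ U ∈ τ):
  U = ∅, X ∖ U = {32, 33, 34, 35} — both open, so U is clopen.
  U = {33}, X ∖ U = {32, 34, 35} — both open, so U is clopen.
  U = {32, 34, 35}, X ∖ U = {33} — both open, so U is clopen.
  U = {32, 33, 34, 35}, X ∖ U = ∅ — both open, so U is clopen.
Nontrivial clopen(s) exist: e.g. {33}. So (X, τ) is disconnected.
Compute connected components by grouping points that agree on all clopens:
  component: {33}
  component: {32, 34, 35}


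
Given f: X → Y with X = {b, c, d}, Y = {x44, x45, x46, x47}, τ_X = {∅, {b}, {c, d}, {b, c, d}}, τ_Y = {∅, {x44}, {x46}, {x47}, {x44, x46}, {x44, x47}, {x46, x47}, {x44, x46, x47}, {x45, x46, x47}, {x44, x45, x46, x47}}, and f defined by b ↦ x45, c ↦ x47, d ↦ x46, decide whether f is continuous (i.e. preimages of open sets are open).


f is NOT continuous.

Compute f^{-1}(U) for each U ∈ τ_Y:
  U = ∅: f^{-1}(U) = ∅ ∈ τ_X ✓.
  U = {x44}: f^{-1}(U) = ∅ ∈ τ_X ✓.
  U = {x46}: f^{-1}(U) = {d} ∉ τ_X ✗.
  U = {x47}: f^{-1}(U) = {c} ∉ τ_X ✗.
  U = {x44, x46}: f^{-1}(U) = {d} ∉ τ_X ✗.
  U = {x44, x47}: f^{-1}(U) = {c} ∉ τ_X ✗.
  U = {x46, x47}: f^{-1}(U) = {c, d} ∈ τ_X ✓.
  U = {x44, x46, x47}: f^{-1}(U) = {c, d} ∈ τ_X ✓.
  U = {x45, x46, x47}: f^{-1}(U) = {b, c, d} ∈ τ_X ✓.
  U = {x44, x45, x46, x47}: f^{-1}(U) = {b, c, d} ∈ τ_X ✓.
Found U = {x46} with f^{-1}(U) = {d} not in τ_X. Therefore f is NOT continuous.


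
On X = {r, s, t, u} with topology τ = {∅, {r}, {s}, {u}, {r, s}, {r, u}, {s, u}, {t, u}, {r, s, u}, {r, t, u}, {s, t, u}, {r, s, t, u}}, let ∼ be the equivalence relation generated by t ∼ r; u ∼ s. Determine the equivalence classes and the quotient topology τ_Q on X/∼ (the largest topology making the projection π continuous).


X/∼ = {[r=t], [s=u]}; |τ_Q| = 3.

Equivalence classes: [r=t], [s=u].
Quotient map π: X → X/∼ sends r ↦ [r=t], s ↦ [s=u], t ↦ [r=t], u ↦ [s=u].
For each subset V ⊆ X/∼, compute π^{-1}(V) ⊆ X and check whether π^{-1}(V) ∈ τ. V is open in τ_Q iff π^{-1}(V) ∈ τ.
  V = {}: π^{-1}(V) = ∅ ∈ τ ✓.
  V = {[r=t]}: π^{-1}(V) = {r, t} ∉ τ ✗.
  V = {[s=u]}: π^{-1}(V) = {s, u} ∈ τ ✓.
  V = {[r=t], [s=u]}: π^{-1}(V) = {r, s, t, u} ∈ τ ✓.
Open sets in the quotient: τ_Q = {{}, {[s=u]}, {[r=t], [s=u]}} (3 elements).


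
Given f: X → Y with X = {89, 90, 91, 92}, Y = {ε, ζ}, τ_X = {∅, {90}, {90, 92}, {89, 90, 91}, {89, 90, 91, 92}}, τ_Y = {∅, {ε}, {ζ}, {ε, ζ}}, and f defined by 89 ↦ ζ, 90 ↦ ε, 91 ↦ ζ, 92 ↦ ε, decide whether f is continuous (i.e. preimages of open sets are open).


f is NOT continuous.

Compute f^{-1}(U) for each U ∈ τ_Y:
  U = ∅: f^{-1}(U) = ∅ ∈ τ_X ✓.
  U = {ε}: f^{-1}(U) = {90, 92} ∈ τ_X ✓.
  U = {ζ}: f^{-1}(U) = {89, 91} ∉ τ_X ✗.
  U = {ε, ζ}: f^{-1}(U) = {89, 90, 91, 92} ∈ τ_X ✓.
Found U = {ζ} with f^{-1}(U) = {89, 91} not in τ_X. Therefore f is NOT continuous.


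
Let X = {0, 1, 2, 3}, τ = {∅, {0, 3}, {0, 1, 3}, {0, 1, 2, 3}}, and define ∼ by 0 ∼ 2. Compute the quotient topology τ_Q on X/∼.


X/∼ = {[0=2], [1], [3]}; |τ_Q| = 2.

Equivalence classes: [0=2], [1], [3].
Quotient map π: X → X/∼ sends 0 ↦ [0=2], 1 ↦ [1], 2 ↦ [0=2], 3 ↦ [3].
For each subset V ⊆ X/∼, compute π^{-1}(V) ⊆ X and check whether π^{-1}(V) ∈ τ. V is open in τ_Q iff π^{-1}(V) ∈ τ.
  V = {}: π^{-1}(V) = ∅ ∈ τ ✓.
  V = {[0=2]}: π^{-1}(V) = {0, 2} ∉ τ ✗.
  V = {[1]}: π^{-1}(V) = {1} ∉ τ ✗.
  V = {[0=2], [1]}: π^{-1}(V) = {0, 1, 2} ∉ τ ✗.
  V = {[3]}: π^{-1}(V) = {3} ∉ τ ✗.
  V = {[0=2], [3]}: π^{-1}(V) = {0, 2, 3} ∉ τ ✗.
  V = {[1], [3]}: π^{-1}(V) = {1, 3} ∉ τ ✗.
  V = {[0=2], [1], [3]}: π^{-1}(V) = {0, 1, 2, 3} ∈ τ ✓.
Open sets in the quotient: τ_Q = {{}, {[0=2], [1], [3]}} (2 elements).


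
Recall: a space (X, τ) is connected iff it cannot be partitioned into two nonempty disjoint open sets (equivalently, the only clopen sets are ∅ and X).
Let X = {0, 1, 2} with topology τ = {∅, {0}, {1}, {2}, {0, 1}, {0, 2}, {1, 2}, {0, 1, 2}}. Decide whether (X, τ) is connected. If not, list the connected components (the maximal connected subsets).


(X, τ) is disconnected; components = [{0}, {1}, {2}].

Find clopen sets (U ∈ τ with X ∖ U ∈ τ):
  U = ∅, X ∖ U = {0, 1, 2} — both open, so U is clopen.
  U = {0}, X ∖ U = {1, 2} — both open, so U is clopen.
  U = {1}, X ∖ U = {0, 2} — both open, so U is clopen.
  U = {2}, X ∖ U = {0, 1} — both open, so U is clopen.
  U = {0, 1}, X ∖ U = {2} — both open, so U is clopen.
  U = {0, 2}, X ∖ U = {1} — both open, so U is clopen.
  U = {1, 2}, X ∖ U = {0} — both open, so U is clopen.
  U = {0, 1, 2}, X ∖ U = ∅ — both open, so U is clopen.
Nontrivial clopen(s) exist: e.g. {2}. So (X, τ) is disconnected.
Compute connected components by grouping points that agree on all clopens:
  component: {0}
  component: {1}
  component: {2}


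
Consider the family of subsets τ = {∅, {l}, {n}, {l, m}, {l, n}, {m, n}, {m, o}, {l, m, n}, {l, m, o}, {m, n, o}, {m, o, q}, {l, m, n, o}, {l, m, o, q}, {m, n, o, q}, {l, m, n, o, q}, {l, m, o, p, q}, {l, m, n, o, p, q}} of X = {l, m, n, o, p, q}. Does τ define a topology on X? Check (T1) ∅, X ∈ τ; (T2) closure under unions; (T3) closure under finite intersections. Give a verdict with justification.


τ is NOT a topology on X.

Axiom (T1): ∅ ∈ τ? Yes; X ∈ τ? Yes.
Axiom (T2/T3): check pairwise unions and intersections of members of τ.
Counterexample for (T3): {l, m} ∩ {m, n} = {m} ∉ τ. Therefore τ is NOT a topology.


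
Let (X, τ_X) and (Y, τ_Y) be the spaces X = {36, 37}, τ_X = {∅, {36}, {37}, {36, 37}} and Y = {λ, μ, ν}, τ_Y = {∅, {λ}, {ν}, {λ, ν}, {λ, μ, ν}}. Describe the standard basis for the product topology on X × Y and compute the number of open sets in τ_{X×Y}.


Basis B = {∅ × ∅, {36} × {λ}, {36} × {ν}, {37} × {λ}, {37} × {ν}, {36} × {λ, ν}, {36, 37} × {λ}, {36, 37} × {ν}, {37} × {λ, ν}, {36} × {λ, μ, ν}, {37} × {λ, μ, ν}, {36, 37} × {λ, ν}, {36, 37} × {λ, μ, ν}}; |τ_{X×Y}| = 25.

Enumerate products U × V with U ∈ τ_X, V ∈ τ_Y (deduplicated):
  ∅ × ∅ = {} (∅)
  {36} × {λ} = {(36,λ)}
  {36} × {ν} = {(36,ν)}
  {37} × {λ} = {(37,λ)}
  {37} × {ν} = {(37,ν)}
  {36} × {λ, ν} = {(36,λ), (36,ν)}
  {36, 37} × {λ} = {(36,λ), (37,λ)}
  {36, 37} × {ν} = {(36,ν), (37,ν)}
  {37} × {λ, ν} = {(37,λ), (37,ν)}
  {36} × {λ, μ, ν} = {(36,λ), (36,μ), (36,ν)}
  {37} × {λ, μ, ν} = {(37,λ), (37,μ), (37,ν)}
  {36, 37} × {λ, ν} = {(36,λ), (36,ν), (37,λ), (37,ν)}
  {36, 37} × {λ, μ, ν} = {(36,λ), (36,μ), (36,ν), (37,λ), (37,μ), (37,ν)}
These 13 distinct sets form the basis B.
Close under arbitrary unions to get τ_{X×Y}; counting gives |τ_{X×Y}| = 25.


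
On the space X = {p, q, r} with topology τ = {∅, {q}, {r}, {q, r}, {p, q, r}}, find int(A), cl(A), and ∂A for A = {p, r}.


int(A) = {r}, cl(A) = {p, r}, ∂A = {p}.

Closed sets in (X, τ) are complements of opens:
  closed(X, τ) = {∅, {p}, {p, q}, {p, r}, {p, q, r}}.
int(A) = ⋃ {U ∈ τ : U ⊆ A}. Opens contained in A: ∅, {r}.
Taking the union of these: int(A) = {r}.
cl(A) = ⋂ {C closed : A ⊆ C}. Closed sets containing A: {p, r}, {p, q, r}.
Intersecting these: cl(A) = {p, r}.
∂A = cl(A) ∖ int(A) = {p, r} ∖ {r} = {p}.


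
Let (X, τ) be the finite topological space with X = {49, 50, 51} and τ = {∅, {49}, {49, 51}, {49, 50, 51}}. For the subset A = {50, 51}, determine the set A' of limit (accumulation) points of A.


A' = {50}

For each x ∈ X, list the open sets U ∈ τ with x ∈ U, then check whether U ∩ (A ∖ {x}) ≠ ∅ for every such U.
  x = 49: open {49} ∋ x has {49} ∩ (A ∖ {49}) = ∅, so x is NOT a limit point.
  x = 50: opens ∋ x are {49, 50, 51}; each meets A ∖ {50}, so x IS a limit point.
  x = 51: open {49, 51} ∋ x has {49, 51} ∩ (A ∖ {51}) = ∅, so x is NOT a limit point.
Collecting: A' = {50}.


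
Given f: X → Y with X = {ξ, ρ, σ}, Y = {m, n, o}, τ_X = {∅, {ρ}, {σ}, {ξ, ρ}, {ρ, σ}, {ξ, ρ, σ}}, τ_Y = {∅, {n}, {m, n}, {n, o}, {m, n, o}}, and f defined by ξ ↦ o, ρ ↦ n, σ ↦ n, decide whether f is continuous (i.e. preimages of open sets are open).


f IS continuous.

Compute f^{-1}(U) for each U ∈ τ_Y:
  U = ∅: f^{-1}(U) = ∅ ∈ τ_X ✓.
  U = {n}: f^{-1}(U) = {ρ, σ} ∈ τ_X ✓.
  U = {m, n}: f^{-1}(U) = {ρ, σ} ∈ τ_X ✓.
  U = {n, o}: f^{-1}(U) = {ξ, ρ, σ} ∈ τ_X ✓.
  U = {m, n, o}: f^{-1}(U) = {ξ, ρ, σ} ∈ τ_X ✓.
Every preimage lies in τ_X, so f IS continuous.


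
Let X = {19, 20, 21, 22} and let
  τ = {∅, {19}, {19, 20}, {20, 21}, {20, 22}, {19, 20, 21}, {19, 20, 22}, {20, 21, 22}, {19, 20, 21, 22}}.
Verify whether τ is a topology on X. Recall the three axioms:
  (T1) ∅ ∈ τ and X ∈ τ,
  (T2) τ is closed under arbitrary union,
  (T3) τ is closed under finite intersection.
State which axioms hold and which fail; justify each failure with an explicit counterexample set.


τ is NOT a topology on X.

Axiom (T1): ∅ ∈ τ? Yes; X ∈ τ? Yes.
Axiom (T2/T3): check pairwise unions and intersections of members of τ.
Counterexample for (T3): {19, 20} ∩ {20, 21} = {20} ∉ τ. Therefore τ is NOT a topology.


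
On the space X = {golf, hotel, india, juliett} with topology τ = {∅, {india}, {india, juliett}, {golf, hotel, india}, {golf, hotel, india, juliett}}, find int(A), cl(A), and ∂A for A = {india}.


int(A) = {india}, cl(A) = {golf, hotel, india, juliett}, ∂A = {golf, hotel, juliett}.

Closed sets in (X, τ) are complements of opens:
  closed(X, τ) = {∅, {juliett}, {golf, hotel}, {golf, hotel, juliett}, {golf, hotel, india, juliett}}.
int(A) = ⋃ {U ∈ τ : U ⊆ A}. Opens contained in A: ∅, {india}.
Taking the union of these: int(A) = {india}.
cl(A) = ⋂ {C closed : A ⊆ C}. Closed sets containing A: {golf, hotel, india, juliett}.
Intersecting these: cl(A) = {golf, hotel, india, juliett}.
∂A = cl(A) ∖ int(A) = {golf, hotel, india, juliett} ∖ {india} = {golf, hotel, juliett}.


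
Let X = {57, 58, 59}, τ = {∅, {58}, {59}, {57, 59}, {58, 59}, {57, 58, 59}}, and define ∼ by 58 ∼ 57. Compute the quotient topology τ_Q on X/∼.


X/∼ = {[57=58], [59]}; |τ_Q| = 3.

Equivalence classes: [57=58], [59].
Quotient map π: X → X/∼ sends 57 ↦ [57=58], 58 ↦ [57=58], 59 ↦ [59].
For each subset V ⊆ X/∼, compute π^{-1}(V) ⊆ X and check whether π^{-1}(V) ∈ τ. V is open in τ_Q iff π^{-1}(V) ∈ τ.
  V = {}: π^{-1}(V) = ∅ ∈ τ ✓.
  V = {[57=58]}: π^{-1}(V) = {57, 58} ∉ τ ✗.
  V = {[59]}: π^{-1}(V) = {59} ∈ τ ✓.
  V = {[57=58], [59]}: π^{-1}(V) = {57, 58, 59} ∈ τ ✓.
Open sets in the quotient: τ_Q = {{}, {[59]}, {[57=58], [59]}} (3 elements).


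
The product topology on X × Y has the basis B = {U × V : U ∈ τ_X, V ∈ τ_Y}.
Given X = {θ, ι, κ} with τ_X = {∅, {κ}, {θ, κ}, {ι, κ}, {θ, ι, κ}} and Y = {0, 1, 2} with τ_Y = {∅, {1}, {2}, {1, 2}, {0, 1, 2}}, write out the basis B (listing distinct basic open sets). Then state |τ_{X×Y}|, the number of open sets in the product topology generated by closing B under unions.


Basis B = {∅ × ∅, {κ} × {1}, {κ} × {2}, {θ, κ} × {1}, {θ, κ} × {2}, {ι, κ} × {1}, {ι, κ} × {2}, {κ} × {1, 2}, {θ, ι, κ} × {1}, {θ, ι, κ} × {2}, {κ} × {0, 1, 2}, {θ, κ} × {1, 2}, {ι, κ} × {1, 2}, {θ, κ} × {0, 1, 2}, {θ, ι, κ} × {1, 2}, {ι, κ} × {0, 1, 2}, {θ, ι, κ} × {0, 1, 2}}; |τ_{X×Y}| = 50.

Enumerate products U × V with U ∈ τ_X, V ∈ τ_Y (deduplicated):
  ∅ × ∅ = {} (∅)
  {κ} × {1} = {(κ,1)}
  {κ} × {2} = {(κ,2)}
  {θ, κ} × {1} = {(θ,1), (κ,1)}
  {θ, κ} × {2} = {(θ,2), (κ,2)}
  {ι, κ} × {1} = {(ι,1), (κ,1)}
  {ι, κ} × {2} = {(ι,2), (κ,2)}
  {κ} × {1, 2} = {(κ,1), (κ,2)}
  {θ, ι, κ} × {1} = {(θ,1), (ι,1), (κ,1)}
  {θ, ι, κ} × {2} = {(θ,2), (ι,2), (κ,2)}
  {κ} × {0, 1, 2} = {(κ,0), (κ,1), (κ,2)}
  {θ, κ} × {1, 2} = {(θ,1), (θ,2), (κ,1), (κ,2)}
  {ι, κ} × {1, 2} = {(ι,1), (ι,2), (κ,1), (κ,2)}
  {θ, κ} × {0, 1, 2} = {(θ,0), (θ,1), (θ,2), (κ,0), (κ,1), (κ,2)}
  {θ, ι, κ} × {1, 2} = {(θ,1), (θ,2), (ι,1), (ι,2), (κ,1), (κ,2)}
  {ι, κ} × {0, 1, 2} = {(ι,0), (ι,1), (ι,2), (κ,0), (κ,1), (κ,2)}
  {θ, ι, κ} × {0, 1, 2} = {(θ,0), (θ,1), (θ,2), (ι,0), (ι,1), (ι,2), (κ,0), (κ,1), (κ,2)}
These 17 distinct sets form the basis B.
Close under arbitrary unions to get τ_{X×Y}; counting gives |τ_{X×Y}| = 50.


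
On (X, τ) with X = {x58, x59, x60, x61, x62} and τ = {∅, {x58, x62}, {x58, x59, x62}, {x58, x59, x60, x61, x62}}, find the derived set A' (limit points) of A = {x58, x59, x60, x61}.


A' = {x59, x60, x61, x62}

For each x ∈ X, list the open sets U ∈ τ with x ∈ U, then check whether U ∩ (A ∖ {x}) ≠ ∅ for every such U.
  x = x58: open {x58, x62} ∋ x has {x58, x62} ∩ (A ∖ {x58}) = ∅, so x is NOT a limit point.
  x = x59: opens ∋ x are {x58, x59, x62}, {x58, x59, x60, x61, x62}; each meets A ∖ {x59}, so x IS a limit point.
  x = x60: opens ∋ x are {x58, x59, x60, x61, x62}; each meets A ∖ {x60}, so x IS a limit point.
  x = x61: opens ∋ x are {x58, x59, x60, x61, x62}; each meets A ∖ {x61}, so x IS a limit point.
  x = x62: opens ∋ x are {x58, x62}, {x58, x59, x62}, {x58, x59, x60, x61, x62}; each meets A ∖ {x62}, so x IS a limit point.
Collecting: A' = {x59, x60, x61, x62}.


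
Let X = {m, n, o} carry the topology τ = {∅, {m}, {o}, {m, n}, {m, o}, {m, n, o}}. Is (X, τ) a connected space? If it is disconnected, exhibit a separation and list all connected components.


(X, τ) is disconnected; components = [{o}, {m, n}].

Find clopen sets (U ∈ τ with X ∖ U ∈ τ):
  U = ∅, X ∖ U = {m, n, o} — both open, so U is clopen.
  U = {o}, X ∖ U = {m, n} — both open, so U is clopen.
  U = {m, n}, X ∖ U = {o} — both open, so U is clopen.
  U = {m, n, o}, X ∖ U = ∅ — both open, so U is clopen.
Nontrivial clopen(s) exist: e.g. {m, n}. So (X, τ) is disconnected.
Compute connected components by grouping points that agree on all clopens:
  component: {o}
  component: {m, n}


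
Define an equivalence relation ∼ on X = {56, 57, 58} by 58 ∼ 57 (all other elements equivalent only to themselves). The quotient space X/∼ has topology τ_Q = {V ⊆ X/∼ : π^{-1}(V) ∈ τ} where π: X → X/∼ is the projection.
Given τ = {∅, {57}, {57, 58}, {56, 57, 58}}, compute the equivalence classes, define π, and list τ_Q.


X/∼ = {[56], [57=58]}; |τ_Q| = 3.

Equivalence classes: [56], [57=58].
Quotient map π: X → X/∼ sends 56 ↦ [56], 57 ↦ [57=58], 58 ↦ [57=58].
For each subset V ⊆ X/∼, compute π^{-1}(V) ⊆ X and check whether π^{-1}(V) ∈ τ. V is open in τ_Q iff π^{-1}(V) ∈ τ.
  V = {}: π^{-1}(V) = ∅ ∈ τ ✓.
  V = {[56]}: π^{-1}(V) = {56} ∉ τ ✗.
  V = {[57=58]}: π^{-1}(V) = {57, 58} ∈ τ ✓.
  V = {[56], [57=58]}: π^{-1}(V) = {56, 57, 58} ∈ τ ✓.
Open sets in the quotient: τ_Q = {{}, {[57=58]}, {[56], [57=58]}} (3 elements).


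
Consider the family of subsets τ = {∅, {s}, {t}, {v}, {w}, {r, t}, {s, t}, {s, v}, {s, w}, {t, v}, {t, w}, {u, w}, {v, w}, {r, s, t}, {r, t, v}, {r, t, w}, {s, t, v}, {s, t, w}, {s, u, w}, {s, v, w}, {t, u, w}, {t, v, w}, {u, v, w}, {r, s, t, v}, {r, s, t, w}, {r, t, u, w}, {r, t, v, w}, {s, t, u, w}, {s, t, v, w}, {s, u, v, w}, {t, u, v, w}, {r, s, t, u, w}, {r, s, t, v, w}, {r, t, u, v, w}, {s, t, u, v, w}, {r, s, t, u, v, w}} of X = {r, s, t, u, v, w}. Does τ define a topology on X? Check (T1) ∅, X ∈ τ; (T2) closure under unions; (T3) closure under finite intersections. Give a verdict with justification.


τ IS a topology on X.

Axiom (T1): ∅ ∈ τ? Yes; X ∈ τ? Yes.
Axiom (T2/T3): check pairwise unions and intersections of members of τ.
All pairwise intersections and unions checked — each lies in τ. Therefore τ satisfies (T1), (T2), (T3): it IS a topology on X.


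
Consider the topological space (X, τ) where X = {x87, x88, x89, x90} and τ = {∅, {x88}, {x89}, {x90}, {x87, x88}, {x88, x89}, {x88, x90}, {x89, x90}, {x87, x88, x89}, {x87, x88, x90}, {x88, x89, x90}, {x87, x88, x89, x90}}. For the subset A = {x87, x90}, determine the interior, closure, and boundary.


int(A) = {x90}, cl(A) = {x87, x90}, ∂A = {x87}.

Closed sets in (X, τ) are complements of opens:
  closed(X, τ) = {∅, {x87}, {x89}, {x90}, {x87, x88}, {x87, x89}, {x87, x90}, {x89, x90}, {x87, x88, x89}, {x87, x88, x90}, {x87, x89, x90}, {x87, x88, x89, x90}}.
int(A) = ⋃ {U ∈ τ : U ⊆ A}. Opens contained in A: ∅, {x90}.
Taking the union of these: int(A) = {x90}.
cl(A) = ⋂ {C closed : A ⊆ C}. Closed sets containing A: {x87, x90}, {x87, x88, x90}, {x87, x89, x90}, {x87, x88, x89, x90}.
Intersecting these: cl(A) = {x87, x90}.
∂A = cl(A) ∖ int(A) = {x87, x90} ∖ {x90} = {x87}.


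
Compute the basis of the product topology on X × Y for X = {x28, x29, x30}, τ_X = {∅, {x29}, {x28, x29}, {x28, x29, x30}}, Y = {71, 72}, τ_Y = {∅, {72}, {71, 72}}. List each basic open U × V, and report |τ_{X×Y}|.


Basis B = {∅ × ∅, {x29} × {72}, {x28, x29} × {72}, {x29} × {71, 72}, {x28, x29, x30} × {72}, {x28, x29} × {71, 72}, {x28, x29, x30} × {71, 72}}; |τ_{X×Y}| = 10.

Enumerate products U × V with U ∈ τ_X, V ∈ τ_Y (deduplicated):
  ∅ × ∅ = {} (∅)
  {x29} × {72} = {(x29,72)}
  {x28, x29} × {72} = {(x28,72), (x29,72)}
  {x29} × {71, 72} = {(x29,71), (x29,72)}
  {x28, x29, x30} × {72} = {(x28,72), (x29,72), (x30,72)}
  {x28, x29} × {71, 72} = {(x28,71), (x28,72), (x29,71), (x29,72)}
  {x28, x29, x30} × {71, 72} = {(x28,71), (x28,72), (x29,71), (x29,72), (x30,71), (x30,72)}
These 7 distinct sets form the basis B.
Close under arbitrary unions to get τ_{X×Y}; counting gives |τ_{X×Y}| = 10.


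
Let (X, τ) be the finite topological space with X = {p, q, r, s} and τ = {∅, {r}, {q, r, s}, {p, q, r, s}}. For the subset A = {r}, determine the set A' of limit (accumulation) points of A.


A' = {p, q, s}

For each x ∈ X, list the open sets U ∈ τ with x ∈ U, then check whether U ∩ (A ∖ {x}) ≠ ∅ for every such U.
  x = p: opens ∋ x are {p, q, r, s}; each meets A ∖ {p}, so x IS a limit point.
  x = q: opens ∋ x are {q, r, s}, {p, q, r, s}; each meets A ∖ {q}, so x IS a limit point.
  x = r: open {r} ∋ x has {r} ∩ (A ∖ {r}) = ∅, so x is NOT a limit point.
  x = s: opens ∋ x are {q, r, s}, {p, q, r, s}; each meets A ∖ {s}, so x IS a limit point.
Collecting: A' = {p, q, s}.


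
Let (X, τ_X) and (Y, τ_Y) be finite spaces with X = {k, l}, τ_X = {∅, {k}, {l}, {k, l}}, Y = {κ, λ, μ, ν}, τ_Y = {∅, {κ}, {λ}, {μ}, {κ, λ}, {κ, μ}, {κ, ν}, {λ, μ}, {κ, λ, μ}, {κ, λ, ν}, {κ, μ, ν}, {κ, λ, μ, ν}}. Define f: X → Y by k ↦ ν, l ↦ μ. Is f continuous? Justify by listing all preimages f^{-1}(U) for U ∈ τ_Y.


f IS continuous.

Compute f^{-1}(U) for each U ∈ τ_Y:
  U = ∅: f^{-1}(U) = ∅ ∈ τ_X ✓.
  U = {κ}: f^{-1}(U) = ∅ ∈ τ_X ✓.
  U = {λ}: f^{-1}(U) = ∅ ∈ τ_X ✓.
  U = {μ}: f^{-1}(U) = {l} ∈ τ_X ✓.
  U = {κ, λ}: f^{-1}(U) = ∅ ∈ τ_X ✓.
  U = {κ, μ}: f^{-1}(U) = {l} ∈ τ_X ✓.
  U = {κ, ν}: f^{-1}(U) = {k} ∈ τ_X ✓.
  U = {λ, μ}: f^{-1}(U) = {l} ∈ τ_X ✓.
  U = {κ, λ, μ}: f^{-1}(U) = {l} ∈ τ_X ✓.
  U = {κ, λ, ν}: f^{-1}(U) = {k} ∈ τ_X ✓.
  U = {κ, μ, ν}: f^{-1}(U) = {k, l} ∈ τ_X ✓.
  U = {κ, λ, μ, ν}: f^{-1}(U) = {k, l} ∈ τ_X ✓.
Every preimage lies in τ_X, so f IS continuous.


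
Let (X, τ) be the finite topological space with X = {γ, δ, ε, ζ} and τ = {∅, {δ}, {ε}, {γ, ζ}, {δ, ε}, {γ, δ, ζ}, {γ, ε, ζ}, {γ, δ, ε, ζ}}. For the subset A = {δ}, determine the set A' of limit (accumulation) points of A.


A' = ∅

For each x ∈ X, list the open sets U ∈ τ with x ∈ U, then check whether U ∩ (A ∖ {x}) ≠ ∅ for every such U.
  x = γ: open {γ, ζ} ∋ x has {γ, ζ} ∩ (A ∖ {γ}) = ∅, so x is NOT a limit point.
  x = δ: open {δ} ∋ x has {δ} ∩ (A ∖ {δ}) = ∅, so x is NOT a limit point.
  x = ε: open {ε} ∋ x has {ε} ∩ (A ∖ {ε}) = ∅, so x is NOT a limit point.
  x = ζ: open {γ, ζ} ∋ x has {γ, ζ} ∩ (A ∖ {ζ}) = ∅, so x is NOT a limit point.
Collecting: A' = ∅.


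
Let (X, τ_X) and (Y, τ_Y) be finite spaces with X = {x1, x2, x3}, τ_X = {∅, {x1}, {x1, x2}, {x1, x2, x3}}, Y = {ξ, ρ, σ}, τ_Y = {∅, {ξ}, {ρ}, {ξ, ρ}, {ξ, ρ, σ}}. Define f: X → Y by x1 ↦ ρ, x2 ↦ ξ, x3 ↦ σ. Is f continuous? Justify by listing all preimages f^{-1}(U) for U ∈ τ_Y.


f is NOT continuous.

Compute f^{-1}(U) for each U ∈ τ_Y:
  U = ∅: f^{-1}(U) = ∅ ∈ τ_X ✓.
  U = {ξ}: f^{-1}(U) = {x2} ∉ τ_X ✗.
  U = {ρ}: f^{-1}(U) = {x1} ∈ τ_X ✓.
  U = {ξ, ρ}: f^{-1}(U) = {x1, x2} ∈ τ_X ✓.
  U = {ξ, ρ, σ}: f^{-1}(U) = {x1, x2, x3} ∈ τ_X ✓.
Found U = {ξ} with f^{-1}(U) = {x2} not in τ_X. Therefore f is NOT continuous.


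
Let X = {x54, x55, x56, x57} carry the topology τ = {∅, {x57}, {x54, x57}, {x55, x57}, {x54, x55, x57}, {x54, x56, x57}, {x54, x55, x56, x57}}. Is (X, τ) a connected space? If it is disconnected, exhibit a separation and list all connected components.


(X, τ) is connected.

Find clopen sets (U ∈ τ with X ∖ U ∈ τ):
  U = ∅, X ∖ U = {x54, x55, x56, x57} — both open, so U is clopen.
  U = {x54, x55, x56, x57}, X ∖ U = ∅ — both open, so U is clopen.
Only trivial clopens (∅ and X) exist, so (X, τ) is connected.
Compute connected components by grouping points that agree on all clopens:
  component: {x54, x55, x56, x57}


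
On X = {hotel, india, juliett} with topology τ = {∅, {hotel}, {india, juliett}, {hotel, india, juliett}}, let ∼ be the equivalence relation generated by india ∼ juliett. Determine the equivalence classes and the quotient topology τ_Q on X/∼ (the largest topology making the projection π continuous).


X/∼ = {[hotel], [india=juliett]}; |τ_Q| = 4.

Equivalence classes: [hotel], [india=juliett].
Quotient map π: X → X/∼ sends hotel ↦ [hotel], india ↦ [india=juliett], juliett ↦ [india=juliett].
For each subset V ⊆ X/∼, compute π^{-1}(V) ⊆ X and check whether π^{-1}(V) ∈ τ. V is open in τ_Q iff π^{-1}(V) ∈ τ.
  V = {}: π^{-1}(V) = ∅ ∈ τ ✓.
  V = {[hotel]}: π^{-1}(V) = {hotel} ∈ τ ✓.
  V = {[india=juliett]}: π^{-1}(V) = {india, juliett} ∈ τ ✓.
  V = {[hotel], [india=juliett]}: π^{-1}(V) = {hotel, india, juliett} ∈ τ ✓.
Open sets in the quotient: τ_Q = {{}, {[hotel]}, {[india=juliett]}, {[hotel], [india=juliett]}} (4 elements).


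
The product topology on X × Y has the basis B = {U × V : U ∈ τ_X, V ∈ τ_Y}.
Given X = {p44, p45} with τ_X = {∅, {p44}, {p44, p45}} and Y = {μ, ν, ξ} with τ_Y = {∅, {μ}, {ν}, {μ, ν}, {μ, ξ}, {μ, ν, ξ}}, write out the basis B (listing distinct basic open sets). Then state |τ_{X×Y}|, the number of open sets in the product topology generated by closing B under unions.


Basis B = {∅ × ∅, {p44} × {μ}, {p44} × {ν}, {p44} × {μ, ν}, {p44} × {μ, ξ}, {p44, p45} × {μ}, {p44, p45} × {ν}, {p44} × {μ, ν, ξ}, {p44, p45} × {μ, ν}, {p44, p45} × {μ, ξ}, {p44, p45} × {μ, ν, ξ}}; |τ_{X×Y}| = 18.

Enumerate products U × V with U ∈ τ_X, V ∈ τ_Y (deduplicated):
  ∅ × ∅ = {} (∅)
  {p44} × {μ} = {(p44,μ)}
  {p44} × {ν} = {(p44,ν)}
  {p44} × {μ, ν} = {(p44,μ), (p44,ν)}
  {p44} × {μ, ξ} = {(p44,μ), (p44,ξ)}
  {p44, p45} × {μ} = {(p44,μ), (p45,μ)}
  {p44, p45} × {ν} = {(p44,ν), (p45,ν)}
  {p44} × {μ, ν, ξ} = {(p44,μ), (p44,ν), (p44,ξ)}
  {p44, p45} × {μ, ν} = {(p44,μ), (p44,ν), (p45,μ), (p45,ν)}
  {p44, p45} × {μ, ξ} = {(p44,μ), (p44,ξ), (p45,μ), (p45,ξ)}
  {p44, p45} × {μ, ν, ξ} = {(p44,μ), (p44,ν), (p44,ξ), (p45,μ), (p45,ν), (p45,ξ)}
These 11 distinct sets form the basis B.
Close under arbitrary unions to get τ_{X×Y}; counting gives |τ_{X×Y}| = 18.


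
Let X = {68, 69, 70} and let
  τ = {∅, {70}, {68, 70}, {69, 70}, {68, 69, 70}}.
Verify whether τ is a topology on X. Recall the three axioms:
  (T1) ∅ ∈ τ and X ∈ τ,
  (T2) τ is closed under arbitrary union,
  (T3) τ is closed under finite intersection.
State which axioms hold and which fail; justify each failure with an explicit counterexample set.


τ IS a topology on X.

Axiom (T1): ∅ ∈ τ? Yes; X ∈ τ? Yes.
Axiom (T2/T3): check pairwise unions and intersections of members of τ.
All pairwise intersections and unions checked — each lies in τ. Therefore τ satisfies (T1), (T2), (T3): it IS a topology on X.


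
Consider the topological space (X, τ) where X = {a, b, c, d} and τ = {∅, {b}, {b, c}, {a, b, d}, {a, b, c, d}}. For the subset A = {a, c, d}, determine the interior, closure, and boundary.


int(A) = ∅, cl(A) = {a, c, d}, ∂A = {a, c, d}.

Closed sets in (X, τ) are complements of opens:
  closed(X, τ) = {∅, {c}, {a, d}, {a, c, d}, {a, b, c, d}}.
int(A) = ⋃ {U ∈ τ : U ⊆ A}. Opens contained in A: ∅.
Taking the union of these: int(A) = ∅.
cl(A) = ⋂ {C closed : A ⊆ C}. Closed sets containing A: {a, c, d}, {a, b, c, d}.
Intersecting these: cl(A) = {a, c, d}.
∂A = cl(A) ∖ int(A) = {a, c, d} ∖ ∅ = {a, c, d}.


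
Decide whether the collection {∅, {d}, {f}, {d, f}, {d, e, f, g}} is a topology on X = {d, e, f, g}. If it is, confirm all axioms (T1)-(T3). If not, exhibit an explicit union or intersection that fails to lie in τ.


τ IS a topology on X.

Axiom (T1): ∅ ∈ τ? Yes; X ∈ τ? Yes.
Axiom (T2/T3): check pairwise unions and intersections of members of τ.
All pairwise intersections and unions checked — each lies in τ. Therefore τ satisfies (T1), (T2), (T3): it IS a topology on X.


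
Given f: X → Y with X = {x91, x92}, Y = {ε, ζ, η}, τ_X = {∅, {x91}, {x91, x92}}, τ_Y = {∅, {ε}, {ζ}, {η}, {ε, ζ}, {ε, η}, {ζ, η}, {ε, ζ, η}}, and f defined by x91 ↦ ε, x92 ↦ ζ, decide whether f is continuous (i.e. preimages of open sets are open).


f is NOT continuous.

Compute f^{-1}(U) for each U ∈ τ_Y:
  U = ∅: f^{-1}(U) = ∅ ∈ τ_X ✓.
  U = {ε}: f^{-1}(U) = {x91} ∈ τ_X ✓.
  U = {ζ}: f^{-1}(U) = {x92} ∉ τ_X ✗.
  U = {η}: f^{-1}(U) = ∅ ∈ τ_X ✓.
  U = {ε, ζ}: f^{-1}(U) = {x91, x92} ∈ τ_X ✓.
  U = {ε, η}: f^{-1}(U) = {x91} ∈ τ_X ✓.
  U = {ζ, η}: f^{-1}(U) = {x92} ∉ τ_X ✗.
  U = {ε, ζ, η}: f^{-1}(U) = {x91, x92} ∈ τ_X ✓.
Found U = {ζ} with f^{-1}(U) = {x92} not in τ_X. Therefore f is NOT continuous.


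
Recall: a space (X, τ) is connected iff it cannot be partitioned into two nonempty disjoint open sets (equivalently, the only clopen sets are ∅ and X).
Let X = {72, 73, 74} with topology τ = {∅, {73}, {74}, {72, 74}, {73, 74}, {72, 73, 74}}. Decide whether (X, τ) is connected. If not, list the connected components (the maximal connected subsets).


(X, τ) is disconnected; components = [{73}, {72, 74}].

Find clopen sets (U ∈ τ with X ∖ U ∈ τ):
  U = ∅, X ∖ U = {72, 73, 74} — both open, so U is clopen.
  U = {73}, X ∖ U = {72, 74} — both open, so U is clopen.
  U = {72, 74}, X ∖ U = {73} — both open, so U is clopen.
  U = {72, 73, 74}, X ∖ U = ∅ — both open, so U is clopen.
Nontrivial clopen(s) exist: e.g. {72, 74}. So (X, τ) is disconnected.
Compute connected components by grouping points that agree on all clopens:
  component: {73}
  component: {72, 74}


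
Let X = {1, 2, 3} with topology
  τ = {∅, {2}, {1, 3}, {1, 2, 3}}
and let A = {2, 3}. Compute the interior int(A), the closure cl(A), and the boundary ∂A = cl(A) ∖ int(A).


int(A) = {2}, cl(A) = {1, 2, 3}, ∂A = {1, 3}.

Closed sets in (X, τ) are complements of opens:
  closed(X, τ) = {∅, {2}, {1, 3}, {1, 2, 3}}.
int(A) = ⋃ {U ∈ τ : U ⊆ A}. Opens contained in A: ∅, {2}.
Taking the union of these: int(A) = {2}.
cl(A) = ⋂ {C closed : A ⊆ C}. Closed sets containing A: {1, 2, 3}.
Intersecting these: cl(A) = {1, 2, 3}.
∂A = cl(A) ∖ int(A) = {1, 2, 3} ∖ {2} = {1, 3}.


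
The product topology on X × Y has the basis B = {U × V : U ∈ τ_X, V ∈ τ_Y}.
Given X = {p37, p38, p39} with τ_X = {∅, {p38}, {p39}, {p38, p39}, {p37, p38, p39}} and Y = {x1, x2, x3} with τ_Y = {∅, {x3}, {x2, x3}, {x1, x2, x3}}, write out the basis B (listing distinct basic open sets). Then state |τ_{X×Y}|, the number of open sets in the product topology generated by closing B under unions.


Basis B = {∅ × ∅, {p38} × {x3}, {p39} × {x3}, {p38} × {x2, x3}, {p38, p39} × {x3}, {p39} × {x2, x3}, {p37, p38, p39} × {x3}, {p38} × {x1, x2, x3}, {p39} × {x1, x2, x3}, {p38, p39} × {x2, x3}, {p37, p38, p39} × {x2, x3}, {p38, p39} × {x1, x2, x3}, {p37, p38, p39} × {x1, x2, x3}}; |τ_{X×Y}| = 30.

Enumerate products U × V with U ∈ τ_X, V ∈ τ_Y (deduplicated):
  ∅ × ∅ = {} (∅)
  {p38} × {x3} = {(p38,x3)}
  {p39} × {x3} = {(p39,x3)}
  {p38} × {x2, x3} = {(p38,x2), (p38,x3)}
  {p38, p39} × {x3} = {(p38,x3), (p39,x3)}
  {p39} × {x2, x3} = {(p39,x2), (p39,x3)}
  {p37, p38, p39} × {x3} = {(p37,x3), (p38,x3), (p39,x3)}
  {p38} × {x1, x2, x3} = {(p38,x1), (p38,x2), (p38,x3)}
  {p39} × {x1, x2, x3} = {(p39,x1), (p39,x2), (p39,x3)}
  {p38, p39} × {x2, x3} = {(p38,x2), (p38,x3), (p39,x2), (p39,x3)}
  {p37, p38, p39} × {x2, x3} = {(p37,x2), (p37,x3), (p38,x2), (p38,x3), (p39,x2), (p39,x3)}
  {p38, p39} × {x1, x2, x3} = {(p38,x1), (p38,x2), (p38,x3), (p39,x1), (p39,x2), (p39,x3)}
  {p37, p38, p39} × {x1, x2, x3} = {(p37,x1), (p37,x2), (p37,x3), (p38,x1), (p38,x2), (p38,x3), (p39,x1), (p39,x2), (p39,x3)}
These 13 distinct sets form the basis B.
Close under arbitrary unions to get τ_{X×Y}; counting gives |τ_{X×Y}| = 30.


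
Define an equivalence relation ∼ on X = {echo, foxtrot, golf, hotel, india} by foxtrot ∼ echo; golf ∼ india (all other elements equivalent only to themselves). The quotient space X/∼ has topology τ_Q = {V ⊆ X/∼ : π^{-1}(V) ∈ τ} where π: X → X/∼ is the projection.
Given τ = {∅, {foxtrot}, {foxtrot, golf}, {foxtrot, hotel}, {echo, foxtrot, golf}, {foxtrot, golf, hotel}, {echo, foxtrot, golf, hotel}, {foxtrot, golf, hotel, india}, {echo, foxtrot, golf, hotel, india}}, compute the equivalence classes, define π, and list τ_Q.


X/∼ = {[echo=foxtrot], [golf=india], [hotel]}; |τ_Q| = 2.

Equivalence classes: [echo=foxtrot], [golf=india], [hotel].
Quotient map π: X → X/∼ sends echo ↦ [echo=foxtrot], foxtrot ↦ [echo=foxtrot], golf ↦ [golf=india], hotel ↦ [hotel], india ↦ [golf=india].
For each subset V ⊆ X/∼, compute π^{-1}(V) ⊆ X and check whether π^{-1}(V) ∈ τ. V is open in τ_Q iff π^{-1}(V) ∈ τ.
  V = {}: π^{-1}(V) = ∅ ∈ τ ✓.
  V = {[echo=foxtrot]}: π^{-1}(V) = {echo, foxtrot} ∉ τ ✗.
  V = {[golf=india]}: π^{-1}(V) = {golf, india} ∉ τ ✗.
  V = {[echo=foxtrot], [golf=india]}: π^{-1}(V) = {echo, foxtrot, golf, india} ∉ τ ✗.
  V = {[hotel]}: π^{-1}(V) = {hotel} ∉ τ ✗.
  V = {[echo=foxtrot], [hotel]}: π^{-1}(V) = {echo, foxtrot, hotel} ∉ τ ✗.
  V = {[golf=india], [hotel]}: π^{-1}(V) = {golf, hotel, india} ∉ τ ✗.
  V = {[echo=foxtrot], [golf=india], [hotel]}: π^{-1}(V) = {echo, foxtrot, golf, hotel, india} ∈ τ ✓.
Open sets in the quotient: τ_Q = {{}, {[echo=foxtrot], [golf=india], [hotel]}} (2 elements).


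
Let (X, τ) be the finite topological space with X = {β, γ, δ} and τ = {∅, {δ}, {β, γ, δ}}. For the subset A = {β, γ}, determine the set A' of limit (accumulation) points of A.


A' = {β, γ}

For each x ∈ X, list the open sets U ∈ τ with x ∈ U, then check whether U ∩ (A ∖ {x}) ≠ ∅ for every such U.
  x = β: opens ∋ x are {β, γ, δ}; each meets A ∖ {β}, so x IS a limit point.
  x = γ: opens ∋ x are {β, γ, δ}; each meets A ∖ {γ}, so x IS a limit point.
  x = δ: open {δ} ∋ x has {δ} ∩ (A ∖ {δ}) = ∅, so x is NOT a limit point.
Collecting: A' = {β, γ}.


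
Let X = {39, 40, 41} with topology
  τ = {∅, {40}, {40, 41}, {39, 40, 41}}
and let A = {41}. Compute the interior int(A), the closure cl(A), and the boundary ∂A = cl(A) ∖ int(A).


int(A) = ∅, cl(A) = {39, 41}, ∂A = {39, 41}.

Closed sets in (X, τ) are complements of opens:
  closed(X, τ) = {∅, {39}, {39, 41}, {39, 40, 41}}.
int(A) = ⋃ {U ∈ τ : U ⊆ A}. Opens contained in A: ∅.
Taking the union of these: int(A) = ∅.
cl(A) = ⋂ {C closed : A ⊆ C}. Closed sets containing A: {39, 41}, {39, 40, 41}.
Intersecting these: cl(A) = {39, 41}.
∂A = cl(A) ∖ int(A) = {39, 41} ∖ ∅ = {39, 41}.
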